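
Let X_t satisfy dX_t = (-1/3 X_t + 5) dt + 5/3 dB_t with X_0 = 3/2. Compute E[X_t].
E[X_t] = 15 - 27*exp(-t/3)/2

Taking expectations and using E[dB_t] = 0, the mean m(t) = E[X_t] satisfies the ODE m'(t) = a m(t) + b with m(0) = x_0. With a = -1/3, b = 5, x_0 = 3/2, the solution is
  m(t) = x_0 * exp(a t) + (b/a) * (exp(a t) - 1)
       = (3/2) * exp((-1/3) t) + (5/(-1/3)) * (exp((-1/3) t) - 1)
       = 15 - 27*exp(-t/3)/2.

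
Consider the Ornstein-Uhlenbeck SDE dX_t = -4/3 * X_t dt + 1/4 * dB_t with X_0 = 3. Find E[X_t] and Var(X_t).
E[X_t] = 3*exp(-4*t/3); Var(X_t) = 3/128 - 3*exp(-8*t/3)/128

The OU SDE dX = -theta X dt + sigma dB admits the integrating factor exp(theta t): d(exp(theta t) X_t) = sigma exp(theta t) dB_t. Integrating from 0 to t:
  X_t = x_0 * exp(-theta t) + sigma * int_0^t exp(-theta (t-s)) dB_s.
The Itô integral has mean 0 and (by the Itô isometry) variance sigma^2 * int_0^t exp(-2 theta (t - s)) ds = sigma^2 * (1 - exp(-2 theta t)) / (2 theta).
With theta = 4/3, sigma = 1/4, x_0 = 3:
  E[X_t] = 3 * exp(-4/3 t) = 3*exp(-4*t/3)
  Var(X_t) = (1/4)^2 * (1 - exp(-2*4/3 t)) / (2 * 4/3) = 3/128 - 3*exp(-8*t/3)/128.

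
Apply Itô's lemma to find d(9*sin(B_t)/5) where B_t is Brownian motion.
d(9*sin(B_t)/5) = (-9*sin(B_t)/10) dt + (9*cos(B_t)/5) dB_t

Itô's formula for f(B_t) gives d f(B_t) = f'(B_t) dB_t + (1/2) f''(B_t) dt. Compute derivatives of f(x) = 9*sin(x)/5:
  f'(x)  = 9*cos(x)/5
  f''(x) = -9*sin(x)/5
Substitute x = B_t and multiply the f'' term by 1/2:
  drift     = (1/2) * (-9*sin(x)/5) evaluated at B_t = -9*sin(B_t)/10
  diffusion = (9*cos(x)/5) evaluated at B_t = 9*cos(B_t)/5
Therefore d(9*sin(B_t)/5) = (-9*sin(B_t)/10) dt + (9*cos(B_t)/5) dB_t.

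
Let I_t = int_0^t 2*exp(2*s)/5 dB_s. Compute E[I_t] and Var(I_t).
E[I_t] = 0; Var(I_t) = exp(4*t)/25 - 1/25

The Itô integral of a deterministic integrand f(s) has mean 0 because each increment f(s) * (B_{s+ds} - B_s) has mean 0. By the Itô isometry:
  Var( int_0^t f(s) dB_s ) = E[ (int_0^t f(s) dB_s)^2 ] = int_0^t f(s)^2 ds.
Here f(s) = 2*exp(2*s)/5, so f(s)^2 = 4*exp(4*s)/25. Integrate:
  int_0^t (4*exp(4*s)/25) ds = exp(4*t)/25 - 1/25.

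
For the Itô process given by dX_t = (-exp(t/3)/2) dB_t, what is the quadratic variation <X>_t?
<X>_t = 3*exp(2*t/3)/8 - 3/8

For an Itô process dX_t = a(t) dt + b(t) dB_t, the quadratic variation is <X>_t = int_0^t b(s)^2 ds (the drift term does not contribute). Here b(s) = -exp(s/3)/2, so
  b(s)^2 = exp(2*s/3)/4.
Integrating from 0 to t:
  <X>_t = int_0^t (exp(2*s/3)/4) ds = 3*exp(2*t/3)/8 - 3/8.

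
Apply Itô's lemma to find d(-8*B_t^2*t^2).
d(-8*B_t^2*t^2) = (8*t*(-2*B_t^2 - t)) dt + (-16*B_t*t^2) dB_t

Itô's formula for f(t, x): d f(t, B_t) = (f_t + (1/2) f_xx) dt + f_x dB_t. Compute partials of f(t, x) = -8*t^2*x^2:
  f_t(t,x)  = -16*t*x^2
  f_x(t,x)  = -16*t^2*x
  f_xx(t,x) = -16*t^2
Assemble drift = f_t + (1/2) f_xx = 8*t*(-t - 2*x^2) and diffusion = f_x = -16*t^2*x. Substituting x = B_t:
  d(-8*B_t^2*t^2) = (8*t*(-2*B_t^2 - t)) dt + (-16*B_t*t^2) dB_t.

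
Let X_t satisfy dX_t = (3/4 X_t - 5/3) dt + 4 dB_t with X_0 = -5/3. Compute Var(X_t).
Var(X_t) = 32*exp(3*t/2)/3 - 32/3

The variance V(t) = Var(X_t) satisfies V'(t) = 2 a V(t) + c^2 with V(0) = 0 (drift coefficient is linear in X, diffusion is constant). With a = 3/4, c = 4, the solution is
  V(t) = (c^2 / (2 a)) * (exp(2 a t) - 1)
       = (4^2 / (2*(3/4))) * (exp((3/2) t) - 1)
       = 32*exp(3*t/2)/3 - 32/3.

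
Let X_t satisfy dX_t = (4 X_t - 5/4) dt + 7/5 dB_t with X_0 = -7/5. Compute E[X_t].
E[X_t] = 5/16 - 137*exp(4*t)/80

Taking expectations and using E[dB_t] = 0, the mean m(t) = E[X_t] satisfies the ODE m'(t) = a m(t) + b with m(0) = x_0. With a = 4, b = -5/4, x_0 = -7/5, the solution is
  m(t) = x_0 * exp(a t) + (b/a) * (exp(a t) - 1)
       = (-7/5) * exp(4 t) + ((-5/4)/4) * (exp(4 t) - 1)
       = 5/16 - 137*exp(4*t)/80.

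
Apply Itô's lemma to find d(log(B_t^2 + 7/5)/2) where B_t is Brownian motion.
d(log(B_t^2 + 7/5)/2) = (5*(7 - 5*B_t^2)/(2*(5*B_t^2 + 7)^2)) dt + (5*B_t/(5*B_t^2 + 7)) dB_t

Itô's formula for f(B_t) gives d f(B_t) = f'(B_t) dB_t + (1/2) f''(B_t) dt. Compute derivatives of f(x) = log(x^2 + 7/5)/2:
  f'(x)  = 5*x/(5*x^2 + 7)
  f''(x) = 5*(7 - 5*x^2)/(5*x^2 + 7)^2
Substitute x = B_t and multiply the f'' term by 1/2:
  drift     = (1/2) * (5*(7 - 5*x^2)/(5*x^2 + 7)^2) evaluated at B_t = 5*(7 - 5*B_t^2)/(2*(5*B_t^2 + 7)^2)
  diffusion = (5*x/(5*x^2 + 7)) evaluated at B_t = 5*B_t/(5*B_t^2 + 7)
Therefore d(log(B_t^2 + 7/5)/2) = (5*(7 - 5*B_t^2)/(2*(5*B_t^2 + 7)^2)) dt + (5*B_t/(5*B_t^2 + 7)) dB_t.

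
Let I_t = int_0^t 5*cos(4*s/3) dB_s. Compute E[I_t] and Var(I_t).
E[I_t] = 0; Var(I_t) = 25*t/2 + 75*sin(4*t/3)*cos(4*t/3)/8

The Itô integral of a deterministic integrand f(s) has mean 0 because each increment f(s) * (B_{s+ds} - B_s) has mean 0. By the Itô isometry:
  Var( int_0^t f(s) dB_s ) = E[ (int_0^t f(s) dB_s)^2 ] = int_0^t f(s)^2 ds.
Here f(s) = 5*cos(4*s/3), so f(s)^2 = 25*cos(4*s/3)^2. Integrate:
  int_0^t (25*cos(4*s/3)^2) ds = 25*t/2 + 75*sin(4*t/3)*cos(4*t/3)/8.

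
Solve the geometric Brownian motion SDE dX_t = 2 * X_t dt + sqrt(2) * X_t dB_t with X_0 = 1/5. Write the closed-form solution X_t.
X_t = 1/5 * exp((1) * t + (sqrt(2)) * B_t)

For GBM dX = mu X dt + sigma X dB with X_0 = x_0, apply Itô to Y = log X: dY = (mu - sigma^2/2) dt + sigma dB, so Y_t = log(x_0) + (mu - sigma^2/2) t + sigma B_t and hence X_t = x_0 * exp((mu - sigma^2/2) t + sigma B_t).
With mu = 2, sigma = sqrt(2), x_0 = 1/5, this gives:
  X_t = 1/5 * exp((1) * t + (sqrt(2)) * B_t).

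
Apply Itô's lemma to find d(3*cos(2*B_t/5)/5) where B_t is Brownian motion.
d(3*cos(2*B_t/5)/5) = (-6*cos(2*B_t/5)/125) dt + (-6*sin(2*B_t/5)/25) dB_t

Itô's formula for f(B_t) gives d f(B_t) = f'(B_t) dB_t + (1/2) f''(B_t) dt. Compute derivatives of f(x) = 3*cos(2*x/5)/5:
  f'(x)  = -6*sin(2*x/5)/25
  f''(x) = -12*cos(2*x/5)/125
Substitute x = B_t and multiply the f'' term by 1/2:
  drift     = (1/2) * (-12*cos(2*x/5)/125) evaluated at B_t = -6*cos(2*B_t/5)/125
  diffusion = (-6*sin(2*x/5)/25) evaluated at B_t = -6*sin(2*B_t/5)/25
Therefore d(3*cos(2*B_t/5)/5) = (-6*cos(2*B_t/5)/125) dt + (-6*sin(2*B_t/5)/25) dB_t.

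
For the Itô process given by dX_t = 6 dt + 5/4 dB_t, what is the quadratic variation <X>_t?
<X>_t = 25*t/16

For an Itô process dX_t = a(t) dt + b(t) dB_t, the quadratic variation is <X>_t = int_0^t b(s)^2 ds (the drift term does not contribute). Here b(s) = 5/4, so
  b(s)^2 = 25/16.
Integrating from 0 to t:
  <X>_t = int_0^t (25/16) ds = 25*t/16.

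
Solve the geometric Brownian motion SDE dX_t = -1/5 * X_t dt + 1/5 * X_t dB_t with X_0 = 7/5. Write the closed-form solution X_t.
X_t = 7/5 * exp((-11/50) * t + (1/5) * B_t)

For GBM dX = mu X dt + sigma X dB with X_0 = x_0, apply Itô to Y = log X: dY = (mu - sigma^2/2) dt + sigma dB, so Y_t = log(x_0) + (mu - sigma^2/2) t + sigma B_t and hence X_t = x_0 * exp((mu - sigma^2/2) t + sigma B_t).
With mu = -1/5, sigma = 1/5, x_0 = 7/5, this gives:
  X_t = 7/5 * exp((-11/50) * t + (1/5) * B_t).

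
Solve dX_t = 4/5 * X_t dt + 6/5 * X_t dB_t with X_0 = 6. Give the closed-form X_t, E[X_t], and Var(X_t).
X_t = 6 * exp((2/25) t + (6/5) B_t); E[X_t] = 6*exp(4*t/5); Var(X_t) = 36*(exp(36*t/25) - 1)*exp(8*t/5)

For GBM dX = mu X dt + sigma X dB with X_0 = x_0, apply Itô to Y = log X: dY = (mu - sigma^2/2) dt + sigma dB, so Y_t = log(x_0) + (mu - sigma^2/2) t + sigma B_t and hence X_t = x_0 * exp((mu - sigma^2/2) t + sigma B_t).
With mu = 4/5, sigma = 6/5, x_0 = 6, this gives:
  X_t = 6 * exp((2/25) * t + (6/5) * B_t).
Since sigma*B_t ~ Normal(0, sigma^2 t), E[exp(sigma*B_t)] = exp(sigma^2 t / 2); so E[X_t] = x_0 * exp((mu - sigma^2/2) t) * exp(sigma^2 t / 2) = x_0 * exp(mu t) = 6*exp(4*t/5).
Var(X_t) = E[X_t^2] - (E[X_t])^2 = x_0^2 * exp(2 mu t) * (exp(sigma^2 t) - 1) = 36*(exp(36*t/25) - 1)*exp(8*t/5).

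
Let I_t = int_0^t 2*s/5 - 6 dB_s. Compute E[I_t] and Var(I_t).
E[I_t] = 0; Var(I_t) = 4*t*(t^2 - 45*t + 675)/75

The Itô integral of a deterministic integrand f(s) has mean 0 because each increment f(s) * (B_{s+ds} - B_s) has mean 0. By the Itô isometry:
  Var( int_0^t f(s) dB_s ) = E[ (int_0^t f(s) dB_s)^2 ] = int_0^t f(s)^2 ds.
Here f(s) = 2*s/5 - 6, so f(s)^2 = 4*(s - 15)^2/25. Integrate:
  int_0^t (4*(s - 15)^2/25) ds = 4*t*(t^2 - 45*t + 675)/75.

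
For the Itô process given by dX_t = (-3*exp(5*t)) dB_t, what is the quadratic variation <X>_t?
<X>_t = 9*exp(10*t)/10 - 9/10

For an Itô process dX_t = a(t) dt + b(t) dB_t, the quadratic variation is <X>_t = int_0^t b(s)^2 ds (the drift term does not contribute). Here b(s) = -3*exp(5*s), so
  b(s)^2 = 9*exp(10*s).
Integrating from 0 to t:
  <X>_t = int_0^t (9*exp(10*s)) ds = 9*exp(10*t)/10 - 9/10.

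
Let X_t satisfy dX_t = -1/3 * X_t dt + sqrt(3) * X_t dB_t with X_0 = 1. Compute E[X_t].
E[X_t] = exp(-t/3)

For GBM dX = mu X dt + sigma X dB with X_0 = x_0, apply Itô to Y = log X: dY = (mu - sigma^2/2) dt + sigma dB, so Y_t = log(x_0) + (mu - sigma^2/2) t + sigma B_t and hence X_t = x_0 * exp((mu - sigma^2/2) t + sigma B_t).
With mu = -1/3, sigma = sqrt(3), x_0 = 1, this gives:
  X_t = 1 * exp((-11/6) * t + (sqrt(3)) * B_t).
Since sigma*B_t ~ Normal(0, sigma^2 t), E[exp(sigma*B_t)] = exp(sigma^2 t / 2); so E[X_t] = x_0 * exp((mu - sigma^2/2) t) * exp(sigma^2 t / 2) = x_0 * exp(mu t) = exp(-t/3).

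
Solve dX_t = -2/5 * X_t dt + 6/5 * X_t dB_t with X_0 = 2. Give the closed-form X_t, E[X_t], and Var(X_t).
X_t = 2 * exp((-28/25) t + (6/5) B_t); E[X_t] = 2*exp(-2*t/5); Var(X_t) = (4*exp(36*t/25) - 4)*exp(-4*t/5)

For GBM dX = mu X dt + sigma X dB with X_0 = x_0, apply Itô to Y = log X: dY = (mu - sigma^2/2) dt + sigma dB, so Y_t = log(x_0) + (mu - sigma^2/2) t + sigma B_t and hence X_t = x_0 * exp((mu - sigma^2/2) t + sigma B_t).
With mu = -2/5, sigma = 6/5, x_0 = 2, this gives:
  X_t = 2 * exp((-28/25) * t + (6/5) * B_t).
Since sigma*B_t ~ Normal(0, sigma^2 t), E[exp(sigma*B_t)] = exp(sigma^2 t / 2); so E[X_t] = x_0 * exp((mu - sigma^2/2) t) * exp(sigma^2 t / 2) = x_0 * exp(mu t) = 2*exp(-2*t/5).
Var(X_t) = E[X_t^2] - (E[X_t])^2 = x_0^2 * exp(2 mu t) * (exp(sigma^2 t) - 1) = (4*exp(36*t/25) - 4)*exp(-4*t/5).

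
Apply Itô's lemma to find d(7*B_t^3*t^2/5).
d(7*B_t^3*t^2/5) = (7*B_t*t*(2*B_t^2 + 3*t)/5) dt + (21*B_t^2*t^2/5) dB_t

Itô's formula for f(t, x): d f(t, B_t) = (f_t + (1/2) f_xx) dt + f_x dB_t. Compute partials of f(t, x) = 7*t^2*x^3/5:
  f_t(t,x)  = 14*t*x^3/5
  f_x(t,x)  = 21*t^2*x^2/5
  f_xx(t,x) = 42*t^2*x/5
Assemble drift = f_t + (1/2) f_xx = 7*t*x*(3*t + 2*x^2)/5 and diffusion = f_x = 21*t^2*x^2/5. Substituting x = B_t:
  d(7*B_t^3*t^2/5) = (7*B_t*t*(2*B_t^2 + 3*t)/5) dt + (21*B_t^2*t^2/5) dB_t.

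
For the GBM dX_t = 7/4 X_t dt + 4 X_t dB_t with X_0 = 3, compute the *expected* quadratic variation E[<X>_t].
E[<X>_t] = 96*exp(39*t/2)/13 - 96/13

<X>_t = int_0^t (4 * X_s)^2 ds. Taking expectation inside the integral: E[<X>_t] = 4^2 * int_0^t E[X_s^2] ds. For GBM, E[X_s^2] = x_0^2 * exp((2 mu + sigma^2) s). Integrating:
  E[<X>_t] = 4^2 * 3^2 * (exp((2*(7/4) + 4^2) t) - 1) / (2*(7/4) + 4^2)
           = 4^2 * 3^2 * (exp((39/2) t) - 1) / (39/2) = 96*exp(39*t/2)/13 - 96/13.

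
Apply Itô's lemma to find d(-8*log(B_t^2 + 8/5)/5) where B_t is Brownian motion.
d(-8*log(B_t^2 + 8/5)/5) = (8*(5*B_t^2 - 8)/(5*B_t^2 + 8)^2) dt + (-16*B_t/(5*B_t^2 + 8)) dB_t

Itô's formula for f(B_t) gives d f(B_t) = f'(B_t) dB_t + (1/2) f''(B_t) dt. Compute derivatives of f(x) = -8*log(x^2 + 8/5)/5:
  f'(x)  = -16*x/(5*x^2 + 8)
  f''(x) = 16*(5*x^2 - 8)/(5*x^2 + 8)^2
Substitute x = B_t and multiply the f'' term by 1/2:
  drift     = (1/2) * (16*(5*x^2 - 8)/(5*x^2 + 8)^2) evaluated at B_t = 8*(5*B_t^2 - 8)/(5*B_t^2 + 8)^2
  diffusion = (-16*x/(5*x^2 + 8)) evaluated at B_t = -16*B_t/(5*B_t^2 + 8)
Therefore d(-8*log(B_t^2 + 8/5)/5) = (8*(5*B_t^2 - 8)/(5*B_t^2 + 8)^2) dt + (-16*B_t/(5*B_t^2 + 8)) dB_t.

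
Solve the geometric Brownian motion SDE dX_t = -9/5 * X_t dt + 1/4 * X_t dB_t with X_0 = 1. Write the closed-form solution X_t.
X_t = 1 * exp((-293/160) * t + (1/4) * B_t)

For GBM dX = mu X dt + sigma X dB with X_0 = x_0, apply Itô to Y = log X: dY = (mu - sigma^2/2) dt + sigma dB, so Y_t = log(x_0) + (mu - sigma^2/2) t + sigma B_t and hence X_t = x_0 * exp((mu - sigma^2/2) t + sigma B_t).
With mu = -9/5, sigma = 1/4, x_0 = 1, this gives:
  X_t = 1 * exp((-293/160) * t + (1/4) * B_t).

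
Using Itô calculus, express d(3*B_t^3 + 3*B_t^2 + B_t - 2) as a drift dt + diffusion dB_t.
d(3*B_t^3 + 3*B_t^2 + B_t - 2) = (9*B_t + 3) dt + (9*B_t^2 + 6*B_t + 1) dB_t

Itô's formula for f(B_t) gives d f(B_t) = f'(B_t) dB_t + (1/2) f''(B_t) dt. Compute derivatives of f(x) = 3*x^3 + 3*x^2 + x - 2:
  f'(x)  = 9*x^2 + 6*x + 1
  f''(x) = 18*x + 6
Substitute x = B_t and multiply the f'' term by 1/2:
  drift     = (1/2) * (18*x + 6) evaluated at B_t = 9*B_t + 3
  diffusion = (9*x^2 + 6*x + 1) evaluated at B_t = 9*B_t^2 + 6*B_t + 1
Therefore d(3*B_t^3 + 3*B_t^2 + B_t - 2) = (9*B_t + 3) dt + (9*B_t^2 + 6*B_t + 1) dB_t.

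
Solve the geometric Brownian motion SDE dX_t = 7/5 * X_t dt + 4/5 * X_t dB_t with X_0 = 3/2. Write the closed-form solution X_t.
X_t = 3/2 * exp((27/25) * t + (4/5) * B_t)

For GBM dX = mu X dt + sigma X dB with X_0 = x_0, apply Itô to Y = log X: dY = (mu - sigma^2/2) dt + sigma dB, so Y_t = log(x_0) + (mu - sigma^2/2) t + sigma B_t and hence X_t = x_0 * exp((mu - sigma^2/2) t + sigma B_t).
With mu = 7/5, sigma = 4/5, x_0 = 3/2, this gives:
  X_t = 3/2 * exp((27/25) * t + (4/5) * B_t).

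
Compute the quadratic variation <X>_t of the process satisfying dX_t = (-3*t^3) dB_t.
<X>_t = 9*t^7/7

For an Itô process dX_t = a(t) dt + b(t) dB_t, the quadratic variation is <X>_t = int_0^t b(s)^2 ds (the drift term does not contribute). Here b(s) = -3*s^3, so
  b(s)^2 = 9*s^6.
Integrating from 0 to t:
  <X>_t = int_0^t (9*s^6) ds = 9*t^7/7.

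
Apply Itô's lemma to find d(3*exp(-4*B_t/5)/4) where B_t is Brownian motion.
d(3*exp(-4*B_t/5)/4) = (6*exp(-4*B_t/5)/25) dt + (-3*exp(-4*B_t/5)/5) dB_t

Itô's formula for f(B_t) gives d f(B_t) = f'(B_t) dB_t + (1/2) f''(B_t) dt. Compute derivatives of f(x) = 3*exp(-4*x/5)/4:
  f'(x)  = -3*exp(-4*x/5)/5
  f''(x) = 12*exp(-4*x/5)/25
Substitute x = B_t and multiply the f'' term by 1/2:
  drift     = (1/2) * (12*exp(-4*x/5)/25) evaluated at B_t = 6*exp(-4*B_t/5)/25
  diffusion = (-3*exp(-4*x/5)/5) evaluated at B_t = -3*exp(-4*B_t/5)/5
Therefore d(3*exp(-4*B_t/5)/4) = (6*exp(-4*B_t/5)/25) dt + (-3*exp(-4*B_t/5)/5) dB_t.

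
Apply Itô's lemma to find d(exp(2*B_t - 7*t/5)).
d(exp(2*B_t - 7*t/5)) = (3*exp(2*B_t - 7*t/5)/5) dt + (2*exp(2*B_t - 7*t/5)) dB_t

Itô's formula for f(t, x): d f(t, B_t) = (f_t + (1/2) f_xx) dt + f_x dB_t. Compute partials of f(t, x) = exp(-7*t/5 + 2*x):
  f_t(t,x)  = -7*exp(-7*t/5 + 2*x)/5
  f_x(t,x)  = 2*exp(-7*t/5 + 2*x)
  f_xx(t,x) = 4*exp(-7*t/5 + 2*x)
Assemble drift = f_t + (1/2) f_xx = 3*exp(-7*t/5 + 2*x)/5 and diffusion = f_x = 2*exp(-7*t/5 + 2*x). Substituting x = B_t:
  d(exp(2*B_t - 7*t/5)) = (3*exp(2*B_t - 7*t/5)/5) dt + (2*exp(2*B_t - 7*t/5)) dB_t.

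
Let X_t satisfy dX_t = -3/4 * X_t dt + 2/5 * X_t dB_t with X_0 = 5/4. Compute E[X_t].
E[X_t] = 5*exp(-3*t/4)/4

For GBM dX = mu X dt + sigma X dB with X_0 = x_0, apply Itô to Y = log X: dY = (mu - sigma^2/2) dt + sigma dB, so Y_t = log(x_0) + (mu - sigma^2/2) t + sigma B_t and hence X_t = x_0 * exp((mu - sigma^2/2) t + sigma B_t).
With mu = -3/4, sigma = 2/5, x_0 = 5/4, this gives:
  X_t = 5/4 * exp((-83/100) * t + (2/5) * B_t).
Since sigma*B_t ~ Normal(0, sigma^2 t), E[exp(sigma*B_t)] = exp(sigma^2 t / 2); so E[X_t] = x_0 * exp((mu - sigma^2/2) t) * exp(sigma^2 t / 2) = x_0 * exp(mu t) = 5*exp(-3*t/4)/4.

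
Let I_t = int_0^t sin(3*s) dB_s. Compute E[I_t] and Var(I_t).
E[I_t] = 0; Var(I_t) = t/2 - sin(6*t)/12

The Itô integral of a deterministic integrand f(s) has mean 0 because each increment f(s) * (B_{s+ds} - B_s) has mean 0. By the Itô isometry:
  Var( int_0^t f(s) dB_s ) = E[ (int_0^t f(s) dB_s)^2 ] = int_0^t f(s)^2 ds.
Here f(s) = sin(3*s), so f(s)^2 = sin(3*s)^2. Integrate:
  int_0^t (sin(3*s)^2) ds = t/2 - sin(6*t)/12.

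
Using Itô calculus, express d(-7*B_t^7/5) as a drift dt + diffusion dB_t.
d(-7*B_t^7/5) = (-147*B_t^5/5) dt + (-49*B_t^6/5) dB_t

Itô's formula for f(B_t) gives d f(B_t) = f'(B_t) dB_t + (1/2) f''(B_t) dt. Compute derivatives of f(x) = -7*x^7/5:
  f'(x)  = -49*x^6/5
  f''(x) = -294*x^5/5
Substitute x = B_t and multiply the f'' term by 1/2:
  drift     = (1/2) * (-294*x^5/5) evaluated at B_t = -147*B_t^5/5
  diffusion = (-49*x^6/5) evaluated at B_t = -49*B_t^6/5
Therefore d(-7*B_t^7/5) = (-147*B_t^5/5) dt + (-49*B_t^6/5) dB_t.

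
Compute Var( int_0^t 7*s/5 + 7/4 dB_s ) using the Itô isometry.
Var = 49*t*(16*t^2 + 60*t + 75)/1200

The Itô integral of a deterministic integrand f(s) has mean 0 because each increment f(s) * (B_{s+ds} - B_s) has mean 0. By the Itô isometry:
  Var( int_0^t f(s) dB_s ) = E[ (int_0^t f(s) dB_s)^2 ] = int_0^t f(s)^2 ds.
Here f(s) = 7*s/5 + 7/4, so f(s)^2 = 49*(4*s + 5)^2/400. Integrate:
  int_0^t (49*(4*s + 5)^2/400) ds = 49*t*(16*t^2 + 60*t + 75)/1200.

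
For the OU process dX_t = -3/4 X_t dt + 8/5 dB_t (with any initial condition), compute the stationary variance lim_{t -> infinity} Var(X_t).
lim Var(X_t) = 128/75

The OU SDE dX = -theta X dt + sigma dB admits the integrating factor exp(theta t): d(exp(theta t) X_t) = sigma exp(theta t) dB_t. Integrating from 0 to t gives X_t = x_0 * exp(-theta t) + sigma * int_0^t exp(-theta (t-s)) dB_s for any initial x_0. The Itô integral has variance (by the Itô isometry) sigma^2 * int_0^t exp(-2 theta (t - s)) ds = sigma^2 * (1 - exp(-2 theta t)) / (2 theta), independent of x_0.
With theta = 3/4, sigma = 8/5:
  Var(X_t) = (8/5)^2 * (1 - exp(-2*3/4 t)) / (2 * 3/4) = 128/75 - 128*exp(-3*t/2)/75.
As t -> infinity, exp(-2*3/4 t) -> 0, so the stationary variance is sigma^2 / (2 theta) = 128/75.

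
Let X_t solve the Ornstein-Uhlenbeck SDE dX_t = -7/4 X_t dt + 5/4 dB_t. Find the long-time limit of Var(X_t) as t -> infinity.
lim Var(X_t) = 25/56

The OU SDE dX = -theta X dt + sigma dB admits the integrating factor exp(theta t): d(exp(theta t) X_t) = sigma exp(theta t) dB_t. Integrating from 0 to t gives X_t = x_0 * exp(-theta t) + sigma * int_0^t exp(-theta (t-s)) dB_s for any initial x_0. The Itô integral has variance (by the Itô isometry) sigma^2 * int_0^t exp(-2 theta (t - s)) ds = sigma^2 * (1 - exp(-2 theta t)) / (2 theta), independent of x_0.
With theta = 7/4, sigma = 5/4:
  Var(X_t) = (5/4)^2 * (1 - exp(-2*7/4 t)) / (2 * 7/4) = 25/56 - 25*exp(-7*t/2)/56.
As t -> infinity, exp(-2*7/4 t) -> 0, so the stationary variance is sigma^2 / (2 theta) = 25/56.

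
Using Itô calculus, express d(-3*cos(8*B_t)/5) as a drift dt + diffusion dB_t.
d(-3*cos(8*B_t)/5) = (96*cos(8*B_t)/5) dt + (24*sin(8*B_t)/5) dB_t

Itô's formula for f(B_t) gives d f(B_t) = f'(B_t) dB_t + (1/2) f''(B_t) dt. Compute derivatives of f(x) = -3*cos(8*x)/5:
  f'(x)  = 24*sin(8*x)/5
  f''(x) = 192*cos(8*x)/5
Substitute x = B_t and multiply the f'' term by 1/2:
  drift     = (1/2) * (192*cos(8*x)/5) evaluated at B_t = 96*cos(8*B_t)/5
  diffusion = (24*sin(8*x)/5) evaluated at B_t = 24*sin(8*B_t)/5
Therefore d(-3*cos(8*B_t)/5) = (96*cos(8*B_t)/5) dt + (24*sin(8*B_t)/5) dB_t.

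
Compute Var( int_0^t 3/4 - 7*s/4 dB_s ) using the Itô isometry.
Var = t*(49*t^2 - 63*t + 27)/48

The Itô integral of a deterministic integrand f(s) has mean 0 because each increment f(s) * (B_{s+ds} - B_s) has mean 0. By the Itô isometry:
  Var( int_0^t f(s) dB_s ) = E[ (int_0^t f(s) dB_s)^2 ] = int_0^t f(s)^2 ds.
Here f(s) = 3/4 - 7*s/4, so f(s)^2 = (7*s - 3)^2/16. Integrate:
  int_0^t ((7*s - 3)^2/16) ds = t*(49*t^2 - 63*t + 27)/48.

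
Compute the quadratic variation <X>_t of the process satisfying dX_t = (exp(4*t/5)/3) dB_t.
<X>_t = 5*exp(8*t/5)/72 - 5/72

For an Itô process dX_t = a(t) dt + b(t) dB_t, the quadratic variation is <X>_t = int_0^t b(s)^2 ds (the drift term does not contribute). Here b(s) = exp(4*s/5)/3, so
  b(s)^2 = exp(8*s/5)/9.
Integrating from 0 to t:
  <X>_t = int_0^t (exp(8*s/5)/9) ds = 5*exp(8*t/5)/72 - 5/72.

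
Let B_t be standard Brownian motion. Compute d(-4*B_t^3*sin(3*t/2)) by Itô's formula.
d(-4*B_t^3*sin(3*t/2)) = (-6*B_t*(B_t^2*cos(3*t/2) + 2*sin(3*t/2))) dt + (-12*B_t^2*sin(3*t/2)) dB_t

Itô's formula for f(t, x): d f(t, B_t) = (f_t + (1/2) f_xx) dt + f_x dB_t. Compute partials of f(t, x) = -4*x^3*sin(3*t/2):
  f_t(t,x)  = -6*x^3*cos(3*t/2)
  f_x(t,x)  = -12*x^2*sin(3*t/2)
  f_xx(t,x) = -24*x*sin(3*t/2)
Assemble drift = f_t + (1/2) f_xx = -6*x*(x^2*cos(3*t/2) + 2*sin(3*t/2)) and diffusion = f_x = -12*x^2*sin(3*t/2). Substituting x = B_t:
  d(-4*B_t^3*sin(3*t/2)) = (-6*B_t*(B_t^2*cos(3*t/2) + 2*sin(3*t/2))) dt + (-12*B_t^2*sin(3*t/2)) dB_t.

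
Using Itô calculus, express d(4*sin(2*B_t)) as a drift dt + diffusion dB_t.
d(4*sin(2*B_t)) = (-8*sin(2*B_t)) dt + (8*cos(2*B_t)) dB_t

Itô's formula for f(B_t) gives d f(B_t) = f'(B_t) dB_t + (1/2) f''(B_t) dt. Compute derivatives of f(x) = 4*sin(2*x):
  f'(x)  = 8*cos(2*x)
  f''(x) = -16*sin(2*x)
Substitute x = B_t and multiply the f'' term by 1/2:
  drift     = (1/2) * (-16*sin(2*x)) evaluated at B_t = -8*sin(2*B_t)
  diffusion = (8*cos(2*x)) evaluated at B_t = 8*cos(2*B_t)
Therefore d(4*sin(2*B_t)) = (-8*sin(2*B_t)) dt + (8*cos(2*B_t)) dB_t.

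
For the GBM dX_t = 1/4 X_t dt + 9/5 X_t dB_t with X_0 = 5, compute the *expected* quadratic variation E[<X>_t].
E[<X>_t] = 4050*exp(187*t/50)/187 - 4050/187

<X>_t = int_0^t ((9/5) * X_s)^2 ds. Taking expectation inside the integral: E[<X>_t] = (9/5)^2 * int_0^t E[X_s^2] ds. For GBM, E[X_s^2] = x_0^2 * exp((2 mu + sigma^2) s). Integrating:
  E[<X>_t] = (9/5)^2 * 5^2 * (exp((2*(1/4) + (9/5)^2) t) - 1) / (2*(1/4) + (9/5)^2)
           = (9/5)^2 * 5^2 * (exp((187/50) t) - 1) / (187/50) = 4050*exp(187*t/50)/187 - 4050/187.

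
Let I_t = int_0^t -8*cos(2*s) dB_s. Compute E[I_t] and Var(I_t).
E[I_t] = 0; Var(I_t) = 32*t + 8*sin(4*t)

The Itô integral of a deterministic integrand f(s) has mean 0 because each increment f(s) * (B_{s+ds} - B_s) has mean 0. By the Itô isometry:
  Var( int_0^t f(s) dB_s ) = E[ (int_0^t f(s) dB_s)^2 ] = int_0^t f(s)^2 ds.
Here f(s) = -8*cos(2*s), so f(s)^2 = 64*cos(2*s)^2. Integrate:
  int_0^t (64*cos(2*s)^2) ds = 32*t + 8*sin(4*t).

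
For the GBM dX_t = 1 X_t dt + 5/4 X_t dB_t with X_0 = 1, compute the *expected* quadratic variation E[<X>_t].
E[<X>_t] = 25*exp(57*t/16)/57 - 25/57

<X>_t = int_0^t ((5/4) * X_s)^2 ds. Taking expectation inside the integral: E[<X>_t] = (5/4)^2 * int_0^t E[X_s^2] ds. For GBM, E[X_s^2] = x_0^2 * exp((2 mu + sigma^2) s). Integrating:
  E[<X>_t] = (5/4)^2 * 1^2 * (exp((2*1 + (5/4)^2) t) - 1) / (2*1 + (5/4)^2)
           = (5/4)^2 * 1^2 * (exp((57/16) t) - 1) / (57/16) = 25*exp(57*t/16)/57 - 25/57.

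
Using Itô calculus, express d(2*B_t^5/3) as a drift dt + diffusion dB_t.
d(2*B_t^5/3) = (20*B_t^3/3) dt + (10*B_t^4/3) dB_t

Itô's formula for f(B_t) gives d f(B_t) = f'(B_t) dB_t + (1/2) f''(B_t) dt. Compute derivatives of f(x) = 2*x^5/3:
  f'(x)  = 10*x^4/3
  f''(x) = 40*x^3/3
Substitute x = B_t and multiply the f'' term by 1/2:
  drift     = (1/2) * (40*x^3/3) evaluated at B_t = 20*B_t^3/3
  diffusion = (10*x^4/3) evaluated at B_t = 10*B_t^4/3
Therefore d(2*B_t^5/3) = (20*B_t^3/3) dt + (10*B_t^4/3) dB_t.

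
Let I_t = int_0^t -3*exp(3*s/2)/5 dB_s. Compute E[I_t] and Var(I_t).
E[I_t] = 0; Var(I_t) = 3*exp(3*t)/25 - 3/25

The Itô integral of a deterministic integrand f(s) has mean 0 because each increment f(s) * (B_{s+ds} - B_s) has mean 0. By the Itô isometry:
  Var( int_0^t f(s) dB_s ) = E[ (int_0^t f(s) dB_s)^2 ] = int_0^t f(s)^2 ds.
Here f(s) = -3*exp(3*s/2)/5, so f(s)^2 = 9*exp(3*s)/25. Integrate:
  int_0^t (9*exp(3*s)/25) ds = 3*exp(3*t)/25 - 3/25.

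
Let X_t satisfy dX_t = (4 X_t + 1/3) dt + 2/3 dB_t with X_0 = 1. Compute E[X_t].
E[X_t] = 13*exp(4*t)/12 - 1/12

Taking expectations and using E[dB_t] = 0, the mean m(t) = E[X_t] satisfies the ODE m'(t) = a m(t) + b with m(0) = x_0. With a = 4, b = 1/3, x_0 = 1, the solution is
  m(t) = x_0 * exp(a t) + (b/a) * (exp(a t) - 1)
       = 1 * exp(4 t) + ((1/3)/4) * (exp(4 t) - 1)
       = 13*exp(4*t)/12 - 1/12.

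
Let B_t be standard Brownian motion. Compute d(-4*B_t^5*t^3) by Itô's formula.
d(-4*B_t^5*t^3) = (B_t^3*t^2*(-12*B_t^2 - 40*t)) dt + (-20*B_t^4*t^3) dB_t

Itô's formula for f(t, x): d f(t, B_t) = (f_t + (1/2) f_xx) dt + f_x dB_t. Compute partials of f(t, x) = -4*t^3*x^5:
  f_t(t,x)  = -12*t^2*x^5
  f_x(t,x)  = -20*t^3*x^4
  f_xx(t,x) = -80*t^3*x^3
Assemble drift = f_t + (1/2) f_xx = t^2*x^3*(-40*t - 12*x^2) and diffusion = f_x = -20*t^3*x^4. Substituting x = B_t:
  d(-4*B_t^5*t^3) = (B_t^3*t^2*(-12*B_t^2 - 40*t)) dt + (-20*B_t^4*t^3) dB_t.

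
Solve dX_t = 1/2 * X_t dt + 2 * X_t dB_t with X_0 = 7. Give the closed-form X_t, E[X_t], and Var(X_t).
X_t = 7 * exp((-3/2) t + (2) B_t); E[X_t] = 7*exp(t/2); Var(X_t) = 49*(exp(4*t) - 1)*exp(t)

For GBM dX = mu X dt + sigma X dB with X_0 = x_0, apply Itô to Y = log X: dY = (mu - sigma^2/2) dt + sigma dB, so Y_t = log(x_0) + (mu - sigma^2/2) t + sigma B_t and hence X_t = x_0 * exp((mu - sigma^2/2) t + sigma B_t).
With mu = 1/2, sigma = 2, x_0 = 7, this gives:
  X_t = 7 * exp((-3/2) * t + (2) * B_t).
Since sigma*B_t ~ Normal(0, sigma^2 t), E[exp(sigma*B_t)] = exp(sigma^2 t / 2); so E[X_t] = x_0 * exp((mu - sigma^2/2) t) * exp(sigma^2 t / 2) = x_0 * exp(mu t) = 7*exp(t/2).
Var(X_t) = E[X_t^2] - (E[X_t])^2 = x_0^2 * exp(2 mu t) * (exp(sigma^2 t) - 1) = 49*(exp(4*t) - 1)*exp(t).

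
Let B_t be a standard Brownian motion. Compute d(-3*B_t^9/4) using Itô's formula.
d(-3*B_t^9/4) = (-27*B_t^7) dt + (-27*B_t^8/4) dB_t

Itô's formula for f(B_t) gives d f(B_t) = f'(B_t) dB_t + (1/2) f''(B_t) dt. Compute derivatives of f(x) = -3*x^9/4:
  f'(x)  = -27*x^8/4
  f''(x) = -54*x^7
Substitute x = B_t and multiply the f'' term by 1/2:
  drift     = (1/2) * (-54*x^7) evaluated at B_t = -27*B_t^7
  diffusion = (-27*x^8/4) evaluated at B_t = -27*B_t^8/4
Therefore d(-3*B_t^9/4) = (-27*B_t^7) dt + (-27*B_t^8/4) dB_t.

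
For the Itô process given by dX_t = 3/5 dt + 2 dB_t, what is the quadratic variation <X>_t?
<X>_t = 4*t

For an Itô process dX_t = a(t) dt + b(t) dB_t, the quadratic variation is <X>_t = int_0^t b(s)^2 ds (the drift term does not contribute). Here b(s) = 2, so
  b(s)^2 = 4.
Integrating from 0 to t:
  <X>_t = int_0^t (4) ds = 4*t.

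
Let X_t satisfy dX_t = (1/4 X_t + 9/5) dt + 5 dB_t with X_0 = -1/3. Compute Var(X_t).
Var(X_t) = 50*exp(t/2) - 50

The variance V(t) = Var(X_t) satisfies V'(t) = 2 a V(t) + c^2 with V(0) = 0 (drift coefficient is linear in X, diffusion is constant). With a = 1/4, c = 5, the solution is
  V(t) = (c^2 / (2 a)) * (exp(2 a t) - 1)
       = (5^2 / (2*(1/4))) * (exp((1/2) t) - 1)
       = 50*exp(t/2) - 50.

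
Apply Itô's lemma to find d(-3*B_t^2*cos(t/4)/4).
d(-3*B_t^2*cos(t/4)/4) = (3*B_t^2*sin(t/4)/16 - 3*cos(t/4)/4) dt + (-3*B_t*cos(t/4)/2) dB_t

Itô's formula for f(t, x): d f(t, B_t) = (f_t + (1/2) f_xx) dt + f_x dB_t. Compute partials of f(t, x) = -3*x^2*cos(t/4)/4:
  f_t(t,x)  = 3*x^2*sin(t/4)/16
  f_x(t,x)  = -3*x*cos(t/4)/2
  f_xx(t,x) = -3*cos(t/4)/2
Assemble drift = f_t + (1/2) f_xx = 3*x^2*sin(t/4)/16 - 3*cos(t/4)/4 and diffusion = f_x = -3*x*cos(t/4)/2. Substituting x = B_t:
  d(-3*B_t^2*cos(t/4)/4) = (3*B_t^2*sin(t/4)/16 - 3*cos(t/4)/4) dt + (-3*B_t*cos(t/4)/2) dB_t.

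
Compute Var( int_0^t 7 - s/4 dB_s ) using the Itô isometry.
Var = t*(t^2 - 84*t + 2352)/48

The Itô integral of a deterministic integrand f(s) has mean 0 because each increment f(s) * (B_{s+ds} - B_s) has mean 0. By the Itô isometry:
  Var( int_0^t f(s) dB_s ) = E[ (int_0^t f(s) dB_s)^2 ] = int_0^t f(s)^2 ds.
Here f(s) = 7 - s/4, so f(s)^2 = (s - 28)^2/16. Integrate:
  int_0^t ((s - 28)^2/16) ds = t*(t^2 - 84*t + 2352)/48.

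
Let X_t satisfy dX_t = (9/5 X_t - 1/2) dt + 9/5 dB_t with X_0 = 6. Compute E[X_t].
E[X_t] = 103*exp(9*t/5)/18 + 5/18

Taking expectations and using E[dB_t] = 0, the mean m(t) = E[X_t] satisfies the ODE m'(t) = a m(t) + b with m(0) = x_0. With a = 9/5, b = -1/2, x_0 = 6, the solution is
  m(t) = x_0 * exp(a t) + (b/a) * (exp(a t) - 1)
       = 6 * exp((9/5) t) + ((-1/2)/(9/5)) * (exp((9/5) t) - 1)
       = 103*exp(9*t/5)/18 + 5/18.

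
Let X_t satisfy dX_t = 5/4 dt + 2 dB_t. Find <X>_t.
<X>_t = 4*t

For an Itô process dX_t = a(t) dt + b(t) dB_t, the quadratic variation is <X>_t = int_0^t b(s)^2 ds (the drift term does not contribute). Here b(s) = 2, so
  b(s)^2 = 4.
Integrating from 0 to t:
  <X>_t = int_0^t (4) ds = 4*t.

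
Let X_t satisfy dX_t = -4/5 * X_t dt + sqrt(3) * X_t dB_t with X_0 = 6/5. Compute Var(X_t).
Var(X_t) = (36*exp(3*t) - 36)*exp(-8*t/5)/25

For GBM dX = mu X dt + sigma X dB with X_0 = x_0, apply Itô to Y = log X: dY = (mu - sigma^2/2) dt + sigma dB, so Y_t = log(x_0) + (mu - sigma^2/2) t + sigma B_t and hence X_t = x_0 * exp((mu - sigma^2/2) t + sigma B_t).
With mu = -4/5, sigma = sqrt(3), x_0 = 6/5, this gives:
  X_t = 6/5 * exp((-23/10) * t + (sqrt(3)) * B_t).
Since sigma*B_t ~ Normal(0, sigma^2 t), E[exp(sigma*B_t)] = exp(sigma^2 t / 2); so E[X_t] = x_0 * exp((mu - sigma^2/2) t) * exp(sigma^2 t / 2) = x_0 * exp(mu t) = 6*exp(-4*t/5)/5.
Var(X_t) = E[X_t^2] - (E[X_t])^2 = x_0^2 * exp(2 mu t) * (exp(sigma^2 t) - 1) = (36*exp(3*t) - 36)*exp(-8*t/5)/25.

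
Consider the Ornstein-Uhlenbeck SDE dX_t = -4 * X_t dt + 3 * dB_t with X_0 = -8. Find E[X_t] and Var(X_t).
E[X_t] = -8*exp(-4*t); Var(X_t) = 9/8 - 9*exp(-8*t)/8

The OU SDE dX = -theta X dt + sigma dB admits the integrating factor exp(theta t): d(exp(theta t) X_t) = sigma exp(theta t) dB_t. Integrating from 0 to t:
  X_t = x_0 * exp(-theta t) + sigma * int_0^t exp(-theta (t-s)) dB_s.
The Itô integral has mean 0 and (by the Itô isometry) variance sigma^2 * int_0^t exp(-2 theta (t - s)) ds = sigma^2 * (1 - exp(-2 theta t)) / (2 theta).
With theta = 4, sigma = 3, x_0 = -8:
  E[X_t] = -8 * exp(-4 t) = -8*exp(-4*t)
  Var(X_t) = (3)^2 * (1 - exp(-2*4 t)) / (2 * 4) = 9/8 - 9*exp(-8*t)/8.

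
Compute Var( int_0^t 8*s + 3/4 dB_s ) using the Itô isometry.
Var = t*(1024*t^2 + 288*t + 27)/48

The Itô integral of a deterministic integrand f(s) has mean 0 because each increment f(s) * (B_{s+ds} - B_s) has mean 0. By the Itô isometry:
  Var( int_0^t f(s) dB_s ) = E[ (int_0^t f(s) dB_s)^2 ] = int_0^t f(s)^2 ds.
Here f(s) = 8*s + 3/4, so f(s)^2 = (32*s + 3)^2/16. Integrate:
  int_0^t ((32*s + 3)^2/16) ds = t*(1024*t^2 + 288*t + 27)/48.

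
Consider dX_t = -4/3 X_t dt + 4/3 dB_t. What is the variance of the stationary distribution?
lim Var(X_t) = 2/3

The OU SDE dX = -theta X dt + sigma dB admits the integrating factor exp(theta t): d(exp(theta t) X_t) = sigma exp(theta t) dB_t. Integrating from 0 to t gives X_t = x_0 * exp(-theta t) + sigma * int_0^t exp(-theta (t-s)) dB_s for any initial x_0. The Itô integral has variance (by the Itô isometry) sigma^2 * int_0^t exp(-2 theta (t - s)) ds = sigma^2 * (1 - exp(-2 theta t)) / (2 theta), independent of x_0.
With theta = 4/3, sigma = 4/3:
  Var(X_t) = (4/3)^2 * (1 - exp(-2*4/3 t)) / (2 * 4/3) = 2/3 - 2*exp(-8*t/3)/3.
As t -> infinity, exp(-2*4/3 t) -> 0, so the stationary variance is sigma^2 / (2 theta) = 2/3.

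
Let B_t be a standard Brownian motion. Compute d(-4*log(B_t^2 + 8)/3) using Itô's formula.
d(-4*log(B_t^2 + 8)/3) = (4*(B_t^2 - 8)/(3*(B_t^2 + 8)^2)) dt + (-8*B_t/(3*B_t^2 + 24)) dB_t

Itô's formula for f(B_t) gives d f(B_t) = f'(B_t) dB_t + (1/2) f''(B_t) dt. Compute derivatives of f(x) = -4*log(x^2 + 8)/3:
  f'(x)  = -8*x/(3*x^2 + 24)
  f''(x) = 8*(x^2 - 8)/(3*(x^2 + 8)^2)
Substitute x = B_t and multiply the f'' term by 1/2:
  drift     = (1/2) * (8*(x^2 - 8)/(3*(x^2 + 8)^2)) evaluated at B_t = 4*(B_t^2 - 8)/(3*(B_t^2 + 8)^2)
  diffusion = (-8*x/(3*x^2 + 24)) evaluated at B_t = -8*B_t/(3*B_t^2 + 24)
Therefore d(-4*log(B_t^2 + 8)/3) = (4*(B_t^2 - 8)/(3*(B_t^2 + 8)^2)) dt + (-8*B_t/(3*B_t^2 + 24)) dB_t.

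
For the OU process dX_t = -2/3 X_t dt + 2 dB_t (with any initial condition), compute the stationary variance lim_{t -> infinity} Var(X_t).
lim Var(X_t) = 3

The OU SDE dX = -theta X dt + sigma dB admits the integrating factor exp(theta t): d(exp(theta t) X_t) = sigma exp(theta t) dB_t. Integrating from 0 to t gives X_t = x_0 * exp(-theta t) + sigma * int_0^t exp(-theta (t-s)) dB_s for any initial x_0. The Itô integral has variance (by the Itô isometry) sigma^2 * int_0^t exp(-2 theta (t - s)) ds = sigma^2 * (1 - exp(-2 theta t)) / (2 theta), independent of x_0.
With theta = 2/3, sigma = 2:
  Var(X_t) = (2)^2 * (1 - exp(-2*2/3 t)) / (2 * 2/3) = 3 - 3*exp(-4*t/3).
As t -> infinity, exp(-2*2/3 t) -> 0, so the stationary variance is sigma^2 / (2 theta) = 3.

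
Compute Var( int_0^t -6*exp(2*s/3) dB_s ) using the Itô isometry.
Var = 27*exp(4*t/3) - 27

The Itô integral of a deterministic integrand f(s) has mean 0 because each increment f(s) * (B_{s+ds} - B_s) has mean 0. By the Itô isometry:
  Var( int_0^t f(s) dB_s ) = E[ (int_0^t f(s) dB_s)^2 ] = int_0^t f(s)^2 ds.
Here f(s) = -6*exp(2*s/3), so f(s)^2 = 36*exp(4*s/3). Integrate:
  int_0^t (36*exp(4*s/3)) ds = 27*exp(4*t/3) - 27.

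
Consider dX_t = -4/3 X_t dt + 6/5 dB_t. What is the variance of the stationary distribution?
lim Var(X_t) = 27/50

The OU SDE dX = -theta X dt + sigma dB admits the integrating factor exp(theta t): d(exp(theta t) X_t) = sigma exp(theta t) dB_t. Integrating from 0 to t gives X_t = x_0 * exp(-theta t) + sigma * int_0^t exp(-theta (t-s)) dB_s for any initial x_0. The Itô integral has variance (by the Itô isometry) sigma^2 * int_0^t exp(-2 theta (t - s)) ds = sigma^2 * (1 - exp(-2 theta t)) / (2 theta), independent of x_0.
With theta = 4/3, sigma = 6/5:
  Var(X_t) = (6/5)^2 * (1 - exp(-2*4/3 t)) / (2 * 4/3) = 27/50 - 27*exp(-8*t/3)/50.
As t -> infinity, exp(-2*4/3 t) -> 0, so the stationary variance is sigma^2 / (2 theta) = 27/50.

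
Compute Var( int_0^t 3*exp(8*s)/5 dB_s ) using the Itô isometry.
Var = 9*exp(16*t)/400 - 9/400

The Itô integral of a deterministic integrand f(s) has mean 0 because each increment f(s) * (B_{s+ds} - B_s) has mean 0. By the Itô isometry:
  Var( int_0^t f(s) dB_s ) = E[ (int_0^t f(s) dB_s)^2 ] = int_0^t f(s)^2 ds.
Here f(s) = 3*exp(8*s)/5, so f(s)^2 = 9*exp(16*s)/25. Integrate:
  int_0^t (9*exp(16*s)/25) ds = 9*exp(16*t)/400 - 9/400.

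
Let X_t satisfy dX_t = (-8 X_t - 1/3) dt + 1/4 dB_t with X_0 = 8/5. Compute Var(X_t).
Var(X_t) = 1/256 - exp(-16*t)/256

The variance V(t) = Var(X_t) satisfies V'(t) = 2 a V(t) + c^2 with V(0) = 0 (drift coefficient is linear in X, diffusion is constant). With a = -8, c = 1/4, the solution is
  V(t) = (c^2 / (2 a)) * (exp(2 a t) - 1)
       = ((1/4)^2 / (2*(-8))) * (exp((-16) t) - 1)
       = 1/256 - exp(-16*t)/256.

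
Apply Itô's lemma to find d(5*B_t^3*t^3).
d(5*B_t^3*t^3) = (15*B_t*t^2*(B_t^2 + t)) dt + (15*B_t^2*t^3) dB_t

Itô's formula for f(t, x): d f(t, B_t) = (f_t + (1/2) f_xx) dt + f_x dB_t. Compute partials of f(t, x) = 5*t^3*x^3:
  f_t(t,x)  = 15*t^2*x^3
  f_x(t,x)  = 15*t^3*x^2
  f_xx(t,x) = 30*t^3*x
Assemble drift = f_t + (1/2) f_xx = 15*t^2*x*(t + x^2) and diffusion = f_x = 15*t^3*x^2. Substituting x = B_t:
  d(5*B_t^3*t^3) = (15*B_t*t^2*(B_t^2 + t)) dt + (15*B_t^2*t^3) dB_t.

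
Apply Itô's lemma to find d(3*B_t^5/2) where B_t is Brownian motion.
d(3*B_t^5/2) = (15*B_t^3) dt + (15*B_t^4/2) dB_t

Itô's formula for f(B_t) gives d f(B_t) = f'(B_t) dB_t + (1/2) f''(B_t) dt. Compute derivatives of f(x) = 3*x^5/2:
  f'(x)  = 15*x^4/2
  f''(x) = 30*x^3
Substitute x = B_t and multiply the f'' term by 1/2:
  drift     = (1/2) * (30*x^3) evaluated at B_t = 15*B_t^3
  diffusion = (15*x^4/2) evaluated at B_t = 15*B_t^4/2
Therefore d(3*B_t^5/2) = (15*B_t^3) dt + (15*B_t^4/2) dB_t.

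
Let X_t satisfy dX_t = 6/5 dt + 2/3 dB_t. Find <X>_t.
<X>_t = 4*t/9

For an Itô process dX_t = a(t) dt + b(t) dB_t, the quadratic variation is <X>_t = int_0^t b(s)^2 ds (the drift term does not contribute). Here b(s) = 2/3, so
  b(s)^2 = 4/9.
Integrating from 0 to t:
  <X>_t = int_0^t (4/9) ds = 4*t/9.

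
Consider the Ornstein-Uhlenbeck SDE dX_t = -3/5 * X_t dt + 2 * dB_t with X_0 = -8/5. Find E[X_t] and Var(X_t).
E[X_t] = -8*exp(-3*t/5)/5; Var(X_t) = 10/3 - 10*exp(-6*t/5)/3

The OU SDE dX = -theta X dt + sigma dB admits the integrating factor exp(theta t): d(exp(theta t) X_t) = sigma exp(theta t) dB_t. Integrating from 0 to t:
  X_t = x_0 * exp(-theta t) + sigma * int_0^t exp(-theta (t-s)) dB_s.
The Itô integral has mean 0 and (by the Itô isometry) variance sigma^2 * int_0^t exp(-2 theta (t - s)) ds = sigma^2 * (1 - exp(-2 theta t)) / (2 theta).
With theta = 3/5, sigma = 2, x_0 = -8/5:
  E[X_t] = -8/5 * exp(-3/5 t) = -8*exp(-3*t/5)/5
  Var(X_t) = (2)^2 * (1 - exp(-2*3/5 t)) / (2 * 3/5) = 10/3 - 10*exp(-6*t/5)/3.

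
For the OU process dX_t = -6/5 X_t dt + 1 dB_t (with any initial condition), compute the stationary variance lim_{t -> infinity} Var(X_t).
lim Var(X_t) = 5/12

The OU SDE dX = -theta X dt + sigma dB admits the integrating factor exp(theta t): d(exp(theta t) X_t) = sigma exp(theta t) dB_t. Integrating from 0 to t gives X_t = x_0 * exp(-theta t) + sigma * int_0^t exp(-theta (t-s)) dB_s for any initial x_0. The Itô integral has variance (by the Itô isometry) sigma^2 * int_0^t exp(-2 theta (t - s)) ds = sigma^2 * (1 - exp(-2 theta t)) / (2 theta), independent of x_0.
With theta = 6/5, sigma = 1:
  Var(X_t) = (1)^2 * (1 - exp(-2*6/5 t)) / (2 * 6/5) = 5/12 - 5*exp(-12*t/5)/12.
As t -> infinity, exp(-2*6/5 t) -> 0, so the stationary variance is sigma^2 / (2 theta) = 5/12.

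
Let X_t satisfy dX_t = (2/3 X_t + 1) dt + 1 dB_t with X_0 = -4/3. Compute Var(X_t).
Var(X_t) = 3*exp(4*t/3)/4 - 3/4

The variance V(t) = Var(X_t) satisfies V'(t) = 2 a V(t) + c^2 with V(0) = 0 (drift coefficient is linear in X, diffusion is constant). With a = 2/3, c = 1, the solution is
  V(t) = (c^2 / (2 a)) * (exp(2 a t) - 1)
       = (1^2 / (2*(2/3))) * (exp((4/3) t) - 1)
       = 3*exp(4*t/3)/4 - 3/4.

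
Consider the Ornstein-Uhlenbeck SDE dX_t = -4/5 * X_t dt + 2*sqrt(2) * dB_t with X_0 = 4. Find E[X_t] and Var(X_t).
E[X_t] = 4*exp(-4*t/5); Var(X_t) = 5 - 5*exp(-8*t/5)

The OU SDE dX = -theta X dt + sigma dB admits the integrating factor exp(theta t): d(exp(theta t) X_t) = sigma exp(theta t) dB_t. Integrating from 0 to t:
  X_t = x_0 * exp(-theta t) + sigma * int_0^t exp(-theta (t-s)) dB_s.
The Itô integral has mean 0 and (by the Itô isometry) variance sigma^2 * int_0^t exp(-2 theta (t - s)) ds = sigma^2 * (1 - exp(-2 theta t)) / (2 theta).
With theta = 4/5, sigma = 2*sqrt(2), x_0 = 4:
  E[X_t] = 4 * exp(-4/5 t) = 4*exp(-4*t/5)
  Var(X_t) = (2*sqrt(2))^2 * (1 - exp(-2*4/5 t)) / (2 * 4/5) = 5 - 5*exp(-8*t/5).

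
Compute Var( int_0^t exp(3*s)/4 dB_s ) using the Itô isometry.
Var = exp(6*t)/96 - 1/96

The Itô integral of a deterministic integrand f(s) has mean 0 because each increment f(s) * (B_{s+ds} - B_s) has mean 0. By the Itô isometry:
  Var( int_0^t f(s) dB_s ) = E[ (int_0^t f(s) dB_s)^2 ] = int_0^t f(s)^2 ds.
Here f(s) = exp(3*s)/4, so f(s)^2 = exp(6*s)/16. Integrate:
  int_0^t (exp(6*s)/16) ds = exp(6*t)/96 - 1/96.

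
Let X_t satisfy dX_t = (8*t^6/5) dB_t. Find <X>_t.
<X>_t = 64*t^13/325

For an Itô process dX_t = a(t) dt + b(t) dB_t, the quadratic variation is <X>_t = int_0^t b(s)^2 ds (the drift term does not contribute). Here b(s) = 8*s^6/5, so
  b(s)^2 = 64*s^12/25.
Integrating from 0 to t:
  <X>_t = int_0^t (64*s^12/25) ds = 64*t^13/325.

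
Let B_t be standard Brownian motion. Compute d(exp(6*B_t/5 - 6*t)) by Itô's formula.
d(exp(6*B_t/5 - 6*t)) = (-132*exp(6*B_t/5 - 6*t)/25) dt + (6*exp(6*B_t/5 - 6*t)/5) dB_t

Itô's formula for f(t, x): d f(t, B_t) = (f_t + (1/2) f_xx) dt + f_x dB_t. Compute partials of f(t, x) = exp(-6*t + 6*x/5):
  f_t(t,x)  = -6*exp(-6*t + 6*x/5)
  f_x(t,x)  = 6*exp(-6*t + 6*x/5)/5
  f_xx(t,x) = 36*exp(-6*t + 6*x/5)/25
Assemble drift = f_t + (1/2) f_xx = -132*exp(-6*t + 6*x/5)/25 and diffusion = f_x = 6*exp(-6*t + 6*x/5)/5. Substituting x = B_t:
  d(exp(6*B_t/5 - 6*t)) = (-132*exp(6*B_t/5 - 6*t)/25) dt + (6*exp(6*B_t/5 - 6*t)/5) dB_t.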